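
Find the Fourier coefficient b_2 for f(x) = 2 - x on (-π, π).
b_2 = (1/π) ∫_{-π}^{π} f(x)·sin(2x) dx.
Evaluate the integral (use parity and integration by parts as needed): b_2 = 1.

Final answer: 1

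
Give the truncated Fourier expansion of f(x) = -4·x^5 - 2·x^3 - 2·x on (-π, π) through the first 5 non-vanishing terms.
(-940 - 8·π^4 + 156·π^2)·sin(x) + (-18·π^2 + 29 + 4·π^4)·sin(2·x) + (-8·π^4/3 - 356/81 + 124·π^2/27)·sin(3·x) + (-3·π^2/2 + 25/16 + 2·π^4)·sin(4·x) + (-8·π^4/5 - 572/625 + 12·π^2/25)·sin(5·x)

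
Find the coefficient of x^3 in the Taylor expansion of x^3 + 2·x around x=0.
Expand to order 3: x^3 + 2·x = x^3 + 2·x + O(x^4).
The coefficient of x^3 is 1.

Final answer: 1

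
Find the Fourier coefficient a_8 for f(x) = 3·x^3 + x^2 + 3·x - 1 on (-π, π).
a_8 = (1/π) ∫_{-π}^{π} f(x)·cos(8x) dx.
Evaluate the integral (use parity and integration by parts as needed): a_8 = 1/16.

Final answer: 1/16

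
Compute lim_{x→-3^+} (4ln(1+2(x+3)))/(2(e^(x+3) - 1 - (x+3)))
Both numerator and denominator → 0 as x → -3^+; this is a 0/0 indeterminate form.
Expand each to leading order near x = -3: numerator ~ 8·(x + 3), denominator ~ (x + 3)^2.
The limit of the ratio is ∞.

Final answer: ∞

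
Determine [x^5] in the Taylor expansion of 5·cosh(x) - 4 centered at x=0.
Expand to order 5: 5·cosh(x) - 4 = 5·x^4/24 + 5·x^2/2 + 1 + O(x^6).
The coefficient of x^5 is 0.

Final answer: 0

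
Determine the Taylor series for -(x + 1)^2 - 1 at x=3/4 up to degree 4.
-65/16 - 7·(x - 3/4)/2 - (x - 3/4)^2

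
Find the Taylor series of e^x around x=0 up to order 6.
x^6/720 + x^5/120 + x^4/24 + x^3/6 + x^2/2 + x + 1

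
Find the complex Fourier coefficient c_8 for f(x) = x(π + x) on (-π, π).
Compute the real Fourier coefficients first: a_8 = 1/16, b_8 = -π/4.
Then c_8 = (a_8 − i·b_8)/2 = 1/32 + i·π/8.

Final answer: 1/32 + i·π/8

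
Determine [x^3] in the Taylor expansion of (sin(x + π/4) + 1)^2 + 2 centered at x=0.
Expand to order 3: (sin(x + π/4) + 1)^2 + 2 = x^3·(√(2)/2 + 1)^2·(-1/(2·(√(2)/2 + 1)^2) - √(2)/(6·(√(2)/2 + 1))) + x^2·(√(2)/2 + 1)^2·(-√(2)/(2·(√(2)/2 + 1)) + 1/(2·(√(2)/2 + 1)^2)) + √(2)·x·(√(2)/2 + 1) + 2 + (√(2)/2 + 1)^2 + O(x^4).
The coefficient of x^3 is (√(2)/2 + 1)^2·(-1/(2·(√(2)/2 + 1)^2) - √(2)/(6·(√(2)/2 + 1))).

Final answer: (√(2)/2 + 1)^2·(-1/(2·(√(2)/2 + 1)^2) - √(2)/(6·(√(2)/2 + 1)))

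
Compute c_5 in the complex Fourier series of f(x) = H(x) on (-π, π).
Compute the real Fourier coefficients first: a_5 = 0, b_5 = 2/(5·π).
Then c_5 = (a_5 − i·b_5)/2 = -i/(5·π).

Final answer: -i/(5·π)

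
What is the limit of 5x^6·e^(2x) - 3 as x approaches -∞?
The product is a 0·∞ indeterminate form at x → -∞.
Rewrite the product as 5x^6 / e^(-2x) (an ∞/∞ form) and apply L'Hôpital, or use the standard hierarchy e^(2|x|) ≫ |x^6| as x → -∞.
The indeterminate product → 0, so the limit = -3.

Final answer: -3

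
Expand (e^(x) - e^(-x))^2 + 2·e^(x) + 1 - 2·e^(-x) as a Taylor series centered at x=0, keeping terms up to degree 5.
x^5/30 + 4·x^4/3 + 2·x^3/3 + 4·x^2 + 4·x + 1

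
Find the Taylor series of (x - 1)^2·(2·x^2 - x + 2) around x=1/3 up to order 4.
68/81 - 64·(x - 1/3)/27 + 7·(x - 1/3)^2/3 - 7·(x - 1/3)^3/3 + 2·(x - 1/3)^4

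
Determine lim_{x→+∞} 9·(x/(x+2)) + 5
Evaluate the dominant behaviour as x → +∞; each term tends to a finite value or vanishes.
Limit = 14.

Final answer: 14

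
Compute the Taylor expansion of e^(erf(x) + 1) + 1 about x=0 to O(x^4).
x^3·(-2·e/(3·√(π)) + 4·e/(3·π^(3/2))) + 2·e·x^2/π + 2·e·x/√(π) + 1 + e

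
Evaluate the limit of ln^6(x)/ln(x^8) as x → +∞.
This is an ∞/∞ indeterminate form as x → +∞.
Write ln(x^8) = 8·ln(x), reducing the quotient to ln^5(x)/8 → ∞.
Limit = ∞.

Final answer: ∞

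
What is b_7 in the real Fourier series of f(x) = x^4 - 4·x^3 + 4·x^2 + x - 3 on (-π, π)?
b_7 = (1/π) ∫_{-π}^{π} f(x)·sin(7x) dx.
Evaluate the integral (use parity and integration by parts as needed): b_7 = 146/343 - 8·π^2/7.

Final answer: 146/343 - 8·π^2/7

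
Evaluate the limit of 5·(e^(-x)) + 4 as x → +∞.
Evaluate the dominant behaviour as x → +∞; each term tends to a finite value or vanishes.
Limit = 4.

Final answer: 4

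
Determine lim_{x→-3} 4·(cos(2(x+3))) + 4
Direct substitution at x = -3 gives 8.

Final answer: 8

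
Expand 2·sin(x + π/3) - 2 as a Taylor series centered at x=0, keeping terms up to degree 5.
x^5/120 + √(3)·x^4/24 - x^3/6 - √(3)·x^2/2 + x - 2 + √(3)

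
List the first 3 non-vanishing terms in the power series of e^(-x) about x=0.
x^2/2 - x + 1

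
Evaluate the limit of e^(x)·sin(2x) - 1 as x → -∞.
Evaluate the dominant behaviour as x → -∞; each term tends to a finite value or vanishes.
Limit = -1.

Final answer: -1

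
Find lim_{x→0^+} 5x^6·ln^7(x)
This is a 0·∞ indeterminate form at x → 0⁺.
Rewrite the product as 5·ln^7(x) / x^(-6) and apply L'Hôpital, or use the standard hierarchy x^(-6) ≫ |ln x|^7 as x → 0⁺.
The indeterminate product → 0, so the limit = 0.

Final answer: 0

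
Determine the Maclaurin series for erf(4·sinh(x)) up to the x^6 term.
2753·x^5/(15·√(π)) - 124·x^3/(3·√(π)) + 8·x/√(π)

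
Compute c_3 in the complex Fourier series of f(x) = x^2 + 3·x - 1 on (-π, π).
Compute the real Fourier coefficients first: a_3 = -4/9, b_3 = 2.
Then c_3 = (a_3 − i·b_3)/2 = -2/9 - i.

Final answer: -2/9 - i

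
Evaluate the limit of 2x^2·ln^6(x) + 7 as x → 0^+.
The product is a 0·∞ indeterminate form at x → 0⁺.
Rewrite the product as 2·ln^6(x) / x^(-2) and apply L'Hôpital, or use the standard hierarchy x^(-2) ≫ |ln x|^6 as x → 0⁺.
The indeterminate product → 0, so the limit = 7.

Final answer: 7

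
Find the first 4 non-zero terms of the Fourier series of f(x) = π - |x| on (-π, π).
4·cos(x)/π + 4·cos(3·x)/(9·π) + 4·cos(5·x)/(25·π) + π/2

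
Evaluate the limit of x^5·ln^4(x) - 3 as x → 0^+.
The product is a 0·∞ indeterminate form at x → 0⁺.
Rewrite the product as ln^4(x) / x^(-5) and apply L'Hôpital, or use the standard hierarchy x^(-5) ≫ |ln x|^4 as x → 0⁺.
The indeterminate product → 0, so the limit = -3.

Final answer: -3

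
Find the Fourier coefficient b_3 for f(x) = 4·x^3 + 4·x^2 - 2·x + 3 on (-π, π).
b_3 = (1/π) ∫_{-π}^{π} f(x)·sin(3x) dx.
Evaluate the integral (use parity and integration by parts as needed): b_3 = -28/9 + 8·π^2/3.

Final answer: -28/9 + 8·π^2/3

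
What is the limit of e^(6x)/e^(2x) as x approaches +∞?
This is an ∞/∞ indeterminate form as x → +∞.
Rewrite e^(6x)/e^(2x) = e^((6−2)x) = e^(4x); the exponent coefficient is 4 > 0 so e^(4x) → ∞.
Limit = ∞.

Final answer: ∞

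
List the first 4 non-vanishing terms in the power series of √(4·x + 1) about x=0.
4·x^3 - 2·x^2 + 2·x + 1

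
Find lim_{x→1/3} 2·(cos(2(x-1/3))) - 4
Direct substitution at x = 1/3 gives -2.

Final answer: -2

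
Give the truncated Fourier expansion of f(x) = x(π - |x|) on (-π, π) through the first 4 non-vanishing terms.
8·sin(x)/π + 8·sin(3·x)/(27·π) + 8·sin(5·x)/(125·π) + 8·sin(7·x)/(343·π)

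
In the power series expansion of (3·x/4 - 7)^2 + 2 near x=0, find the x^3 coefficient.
Expand to order 3: (3·x/4 - 7)^2 + 2 = 9·x^2/16 - 21·x/2 + 51 + O(x^4).
The coefficient of x^3 is 0.

Final answer: 0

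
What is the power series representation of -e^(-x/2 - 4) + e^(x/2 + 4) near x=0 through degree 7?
x^7·(e^(-4)/645120 + e^(4)/645120) + x^6·(-e^(-4)/46080 + e^(4)/46080) + x^5·(e^(-4)/3840 + e^(4)/3840) + x^4·(-e^(-4)/384 + e^(4)/384) + x^3·(e^(-4)/48 + e^(4)/48) + x^2·(-e^(-4)/8 + e^(4)/8) + x·(e^(-4)/2 + e^(4)/2) - e^(-4) + e^(4)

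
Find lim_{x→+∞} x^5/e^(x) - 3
The quotient is an ∞/∞ indeterminate form as x → +∞.
The exponential denominator e^(x) dominates the polynomial numerator (e^x ≫ x^5 as x → ∞), so the quotient → 0.
Adding the constant: 0 - 3 = -3. Limit = -3.

Final answer: -3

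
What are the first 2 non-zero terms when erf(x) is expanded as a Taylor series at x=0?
-2·x^3/(3·√(π)) + 2·x/√(π)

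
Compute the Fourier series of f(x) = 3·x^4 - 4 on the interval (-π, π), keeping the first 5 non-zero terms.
(144 - 24·π^2)·cos(x) + (-9 + 6·π^2)·cos(2·x) + (16/9 - 8·π^2/3)·cos(3·x) + (-9/16 + 3·π^2/2)·cos(4·x) - 4 + 3·π^4/5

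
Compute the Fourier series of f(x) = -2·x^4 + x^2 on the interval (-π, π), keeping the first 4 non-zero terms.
(-100 + 16·π^2)·cos(x) + (7 - 4·π^2)·cos(2·x) + (-44/27 + 16·π^2/9)·cos(3·x) - 2·π^4/5 + π^2/3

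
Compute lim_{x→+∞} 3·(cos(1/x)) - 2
Evaluate the dominant behaviour as x → +∞; each term tends to a finite value or vanishes.
Limit = 1.

Final answer: 1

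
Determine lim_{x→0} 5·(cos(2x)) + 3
Direct substitution at x = 0 gives 8.

Final answer: 8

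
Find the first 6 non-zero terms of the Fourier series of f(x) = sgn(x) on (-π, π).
4·sin(x)/π + 4·sin(3·x)/(3·π) + 4·sin(5·x)/(5·π) + 4·sin(7·x)/(7·π) + 4·sin(9·x)/(9·π) + 4·sin(11·x)/(11·π)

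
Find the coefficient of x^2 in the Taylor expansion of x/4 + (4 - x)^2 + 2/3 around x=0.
Expand to order 2: x/4 + (4 - x)^2 + 2/3 = x^2 - 31·x/4 + 50/3 + O(x^3).
The coefficient of x^2 is 1.

Final answer: 1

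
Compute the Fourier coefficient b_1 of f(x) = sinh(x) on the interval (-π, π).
b_1 = (1/π) ∫_{-π}^{π} f(x)·sin(1x) dx.
Evaluate the integral (use parity and integration by parts as needed): b_1 = sinh(π)/π.

Final answer: sinh(π)/π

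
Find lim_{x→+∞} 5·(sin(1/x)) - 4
Evaluate the dominant behaviour as x → +∞; each term tends to a finite value or vanishes.
Limit = -4.

Final answer: -4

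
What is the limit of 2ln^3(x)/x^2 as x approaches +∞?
This is an ∞/∞ indeterminate form as x → +∞.
The polynomial denominator x^2 dominates the logarithmic numerator (any positive power of x ≫ ln^3(x) as x → ∞), so the quotient → 0.
Limit = 0.

Final answer: 0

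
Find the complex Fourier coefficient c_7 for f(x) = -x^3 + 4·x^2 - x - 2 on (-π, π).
Compute the real Fourier coefficients first: a_7 = -16/49, b_7 = -2·π^2/7 - 86/343.
Then c_7 = (a_7 − i·b_7)/2 = -8/49 + 43·i/343 + i·π^2/7.

Final answer: -8/49 + 43·i/343 + i·π^2/7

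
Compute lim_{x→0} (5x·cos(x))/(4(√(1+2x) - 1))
Both numerator and denominator → 0 as x → 0; this is a 0/0 indeterminate form.
Expand each to leading order near x = 0: numerator ~ 5·x, denominator ~ 4·x.
The limit of the ratio is 5/4.

Final answer: 5/4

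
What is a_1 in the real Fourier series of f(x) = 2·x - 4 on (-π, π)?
a_1 = (1/π) ∫_{-π}^{π} f(x)·cos(1x) dx.
Evaluate the integral (use parity and integration by parts as needed): a_1 = 0.

Final answer: 0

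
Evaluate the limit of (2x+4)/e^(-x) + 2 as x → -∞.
The quotient is an ∞/∞ indeterminate form as x → -∞.
Compare growth rates of the dominant terms (exponentials ≫ polynomials ≫ logarithms), or apply L'Hôpital's rule; the quotient → 0.
Adding the constant: 0 + 2 = 2. Limit = 2.

Final answer: 2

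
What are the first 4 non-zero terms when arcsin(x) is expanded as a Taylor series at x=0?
5·x^7/112 + 3·x^5/40 + x^3/6 + x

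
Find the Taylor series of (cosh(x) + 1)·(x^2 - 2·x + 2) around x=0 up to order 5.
-x^5/12 + 7·x^4/12 - x^3 + 3·x^2 - 4·x + 4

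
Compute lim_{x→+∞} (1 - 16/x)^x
As x → +∞: this is the defining limit (1 - 16/x)^x → e^(-16).
Limit = e^(-16).

Final answer: e^(-16)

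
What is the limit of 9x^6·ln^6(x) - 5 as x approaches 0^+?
The product is a 0·∞ indeterminate form at x → 0⁺.
Rewrite the product as 9·ln^6(x) / x^(-6) and apply L'Hôpital, or use the standard hierarchy x^(-6) ≫ |ln x|^6 as x → 0⁺.
The indeterminate product → 0, so the limit = -5.

Final answer: -5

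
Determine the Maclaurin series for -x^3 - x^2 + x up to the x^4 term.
-x^3 - x^2 + x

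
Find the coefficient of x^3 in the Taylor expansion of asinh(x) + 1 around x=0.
Expand to order 3: asinh(x) + 1 = -x^3/6 + x + 1 + O(x^4).
The coefficient of x^3 is -1/6.

Final answer: -1/6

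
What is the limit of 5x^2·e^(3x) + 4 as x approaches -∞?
The product is a 0·∞ indeterminate form at x → -∞.
Rewrite the product as 5x^2 / e^(-3x) (an ∞/∞ form) and apply L'Hôpital, or use the standard hierarchy e^(3|x|) ≫ |x^2| as x → -∞.
The indeterminate product → 0, so the limit = 4.

Final answer: 4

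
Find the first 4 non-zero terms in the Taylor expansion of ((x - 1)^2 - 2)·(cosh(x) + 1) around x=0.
-x^3 + 3·x^2/2 - 4·x - 2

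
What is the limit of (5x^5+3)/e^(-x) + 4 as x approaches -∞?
The quotient is an ∞/∞ indeterminate form as x → -∞.
Compare growth rates of the dominant terms (exponentials ≫ polynomials ≫ logarithms), or apply L'Hôpital's rule; the quotient → 0.
Adding the constant: 0 + 4 = 4. Limit = 4.

Final answer: 4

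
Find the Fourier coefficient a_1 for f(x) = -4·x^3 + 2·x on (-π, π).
a_1 = (1/π) ∫_{-π}^{π} f(x)·cos(1x) dx.
Evaluate the integral (use parity and integration by parts as needed): a_1 = 0.

Final answer: 0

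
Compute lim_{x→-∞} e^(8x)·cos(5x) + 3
Evaluate the dominant behaviour as x → -∞; each term tends to a finite value or vanishes.
Limit = 3.

Final answer: 3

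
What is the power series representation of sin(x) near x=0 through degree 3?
-x^3/6 + x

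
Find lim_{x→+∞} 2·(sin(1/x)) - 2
Evaluate the dominant behaviour as x → +∞; each term tends to a finite value or vanishes.
Limit = -2.

Final answer: -2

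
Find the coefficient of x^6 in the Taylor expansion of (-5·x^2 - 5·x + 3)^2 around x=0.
Expand to order 6: (-5·x^2 - 5·x + 3)^2 = 25·x^4 + 50·x^3 - 5·x^2 - 30·x + 9 + O(x^7).
The coefficient of x^6 is 0.

Final answer: 0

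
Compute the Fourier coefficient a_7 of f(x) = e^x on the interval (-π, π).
a_7 = (1/π) ∫_{-π}^{π} f(x)·cos(7x) dx.
Evaluate the integral (use parity and integration by parts as needed): a_7 = (1 - e^(2·π))·e^(-π)/(50·π).

Final answer: (1 - e^(2·π))·e^(-π)/(50·π)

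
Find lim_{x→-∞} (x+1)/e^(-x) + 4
The quotient is an ∞/∞ indeterminate form as x → -∞.
Compare growth rates of the dominant terms (exponentials ≫ polynomials ≫ logarithms), or apply L'Hôpital's rule; the quotient → 0.
Adding the constant: 0 + 4 = 4. Limit = 4.

Final answer: 4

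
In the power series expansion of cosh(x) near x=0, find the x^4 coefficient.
Expand to order 4: cosh(x) = x^4/24 + x^2/2 + 1 + O(x^5).
The coefficient of x^4 is 1/24.

Final answer: 1/24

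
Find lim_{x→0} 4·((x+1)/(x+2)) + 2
Direct substitution at x = 0 gives 4.

Final answer: 4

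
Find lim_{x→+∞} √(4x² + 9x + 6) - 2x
As x → +∞: multiply by the conjugate to get (9x+6)/(√(4x²+9x+6)+2x); the denominator ~ 4x, so the limit is 9/4.
Limit = 9/4.

Final answer: 9/4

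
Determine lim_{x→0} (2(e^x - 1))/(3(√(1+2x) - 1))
Both numerator and denominator → 0 as x → 0; this is a 0/0 indeterminate form.
Expand each to leading order near x = 0: numerator ~ 2·x, denominator ~ 3·x.
The limit of the ratio is 2/3.

Final answer: 2/3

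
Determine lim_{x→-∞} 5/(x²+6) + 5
Evaluate the dominant behaviour as x → -∞; each term tends to a finite value or vanishes.
Limit = 5.

Final answer: 5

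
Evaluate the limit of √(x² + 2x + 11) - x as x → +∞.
This is an ∞ − ∞ indeterminate form.
Multiply and divide by the conjugate √(x²+2x + 11) + x; the x² terms cancel, leaving (2x + 11)/(√(x²+2x + 11)+x) → 2/2 = 1.
Limit = 1.

Final answer: 1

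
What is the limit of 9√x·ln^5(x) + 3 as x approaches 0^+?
The product is a 0·∞ indeterminate form at x → 0⁺.
Rewrite the product as 9·ln^5(x) / x^(-1/2) and apply L'Hôpital, or use the standard hierarchy x^(-1/2) ≫ |ln x|^5 as x → 0⁺.
The indeterminate product → 0, so the limit = 3.

Final answer: 3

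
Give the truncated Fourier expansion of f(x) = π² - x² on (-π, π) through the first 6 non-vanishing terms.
4·cos(x) - cos(2·x) + 4·cos(3·x)/9 - cos(4·x)/4 + 4·cos(5·x)/25 + 2·π^2/3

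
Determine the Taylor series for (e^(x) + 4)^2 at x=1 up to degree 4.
e^(2) + 16 + 8·e + (2·e^(2) + 8·e)·(x - 1) + (4·e + 2·e^(2))·(x - 1)^2 + (4·e/3 + 4·e^(2)/3)·(x - 1)^3 + (e/3 + 2·e^(2)/3)·(x - 1)^4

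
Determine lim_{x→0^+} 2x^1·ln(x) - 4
The product is a 0·∞ indeterminate form at x → 0⁺.
Rewrite the product as 2·ln(x) / x^(-1) and apply L'Hôpital, or use the standard hierarchy x^(-1) ≫ |ln x| as x → 0⁺.
The indeterminate product → 0, so the limit = -4.

Final answer: -4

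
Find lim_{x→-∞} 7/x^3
Evaluate the dominant behaviour as x → -∞; each term tends to a finite value or vanishes.
Limit = 0.

Final answer: 0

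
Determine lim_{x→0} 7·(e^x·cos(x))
Direct substitution at x = 0 gives 7.

Final answer: 7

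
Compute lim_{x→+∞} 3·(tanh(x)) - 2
Evaluate the dominant behaviour as x → +∞; each term tends to a finite value or vanishes.
Limit = 1.

Final answer: 1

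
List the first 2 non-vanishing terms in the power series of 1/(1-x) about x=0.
x + 1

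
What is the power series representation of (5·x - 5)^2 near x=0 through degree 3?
25·x^2 - 50·x + 25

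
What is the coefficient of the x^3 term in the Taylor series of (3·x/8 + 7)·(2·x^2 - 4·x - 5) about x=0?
Expand to order 3: (3·x/8 + 7)·(2·x^2 - 4·x - 5) = 3·x^3/4 + 25·x^2/2 - 239·x/8 - 35 + O(x^4).
The coefficient of x^3 is 3/4.

Final answer: 3/4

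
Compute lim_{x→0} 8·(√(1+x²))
Direct substitution at x = 0 gives 8.

Final answer: 8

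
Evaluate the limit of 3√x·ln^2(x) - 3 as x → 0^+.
The product is a 0·∞ indeterminate form at x → 0⁺.
Rewrite the product as 3·ln^2(x) / x^(-1/2) and apply L'Hôpital, or use the standard hierarchy x^(-1/2) ≫ |ln x|^2 as x → 0⁺.
The indeterminate product → 0, so the limit = -3.

Final answer: -3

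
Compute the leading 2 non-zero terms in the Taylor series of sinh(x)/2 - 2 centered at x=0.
x/2 - 2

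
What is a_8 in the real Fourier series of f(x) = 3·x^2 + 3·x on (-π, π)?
a_8 = (1/π) ∫_{-π}^{π} f(x)·cos(8x) dx.
Evaluate the integral (use parity and integration by parts as needed): a_8 = 3/16.

Final answer: 3/16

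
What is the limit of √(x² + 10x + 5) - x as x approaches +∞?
As x → +∞: multiply by the conjugate to get (10x+5)/(√(x²+10x+5)+x); the denominator ~ 2x, so the limit is 10/2 = 5.
Limit = 5.

Final answer: 5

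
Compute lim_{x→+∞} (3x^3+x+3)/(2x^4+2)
This is an ∞/∞ indeterminate form as x → +∞.
Divide numerator and denominator by x^4 and let the lower-order terms vanish; the numerator's degree 3 is below the denominator's degree 4, so the quotient → 0.
Limit = 0.

Final answer: 0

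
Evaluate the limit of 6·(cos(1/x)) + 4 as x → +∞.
Evaluate the dominant behaviour as x → +∞; each term tends to a finite value or vanishes.
Limit = 10.

Final answer: 10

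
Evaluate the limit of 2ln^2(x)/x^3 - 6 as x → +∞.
The quotient is an ∞/∞ indeterminate form as x → +∞.
The polynomial denominator x^3 dominates the logarithmic numerator (any positive power of x ≫ ln^2(x) as x → ∞), so the quotient → 0.
Adding the constant: 0 - 6 = -6. Limit = -6.

Final answer: -6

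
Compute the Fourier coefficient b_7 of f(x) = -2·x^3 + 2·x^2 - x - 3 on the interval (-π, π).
b_7 = (1/π) ∫_{-π}^{π} f(x)·sin(7x) dx.
Evaluate the integral (use parity and integration by parts as needed): b_7 = -4·π^2/7 - 74/343.

Final answer: -4·π^2/7 - 74/343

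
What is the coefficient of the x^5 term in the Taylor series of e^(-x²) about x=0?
Expand to order 5: e^(-x²) = x^4/2 - x^2 + 1 + O(x^6).
The coefficient of x^5 is 0.

Final answer: 0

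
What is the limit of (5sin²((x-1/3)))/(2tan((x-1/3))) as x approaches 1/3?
Both numerator and denominator → 0 as x → 1/3; this is a 0/0 indeterminate form.
Expand each to leading order near x = 1/3: numerator ~ 5·(x - 1/3)^2, denominator ~ 2·(x - 1/3).
The limit of the ratio is 0.

Final answer: 0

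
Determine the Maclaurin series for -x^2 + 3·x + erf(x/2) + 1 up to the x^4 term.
-x^3/(12·√(π)) - x^2 + x·(1/√(π) + 3) + 1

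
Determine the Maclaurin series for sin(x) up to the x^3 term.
-x^3/6 + x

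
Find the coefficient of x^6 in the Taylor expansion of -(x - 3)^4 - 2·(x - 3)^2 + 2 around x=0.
Expand to order 6: -(x - 3)^4 - 2·(x - 3)^2 + 2 = -x^4 + 12·x^3 - 56·x^2 + 120·x - 97 + O(x^7).
The coefficient of x^6 is 0.

Final answer: 0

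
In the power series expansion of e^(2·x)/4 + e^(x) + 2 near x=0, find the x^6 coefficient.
Expand to order 6: e^(2·x)/4 + e^(x) + 2 = 17·x^6/720 + 3·x^5/40 + 5·x^4/24 + x^3/2 + x^2 + 3·x/2 + 13/4 + O(x^7).
The coefficient of x^6 is 17/720.

Final answer: 17/720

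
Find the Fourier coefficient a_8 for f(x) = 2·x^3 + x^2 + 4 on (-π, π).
a_8 = (1/π) ∫_{-π}^{π} f(x)·cos(8x) dx.
Evaluate the integral (use parity and integration by parts as needed): a_8 = 1/16.

Final answer: 1/16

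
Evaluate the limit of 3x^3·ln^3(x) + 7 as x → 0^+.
The product is a 0·∞ indeterminate form at x → 0⁺.
Rewrite the product as 3·ln^3(x) / x^(-3) and apply L'Hôpital, or use the standard hierarchy x^(-3) ≫ |ln x|^3 as x → 0⁺.
The indeterminate product → 0, so the limit = 7.

Final answer: 7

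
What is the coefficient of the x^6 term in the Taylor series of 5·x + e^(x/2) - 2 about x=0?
Expand to order 6: 5·x + e^(x/2) - 2 = x^6/46080 + x^5/3840 + x^4/384 + x^3/48 + x^2/8 + 11·x/2 - 1 + O(x^7).
The coefficient of x^6 is 1/46080.

Final answer: 1/46080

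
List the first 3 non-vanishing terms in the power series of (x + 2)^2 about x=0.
x^2 + 4·x + 4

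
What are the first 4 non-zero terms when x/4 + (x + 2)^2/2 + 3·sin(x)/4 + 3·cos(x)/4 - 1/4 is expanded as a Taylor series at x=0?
-x^3/8 + x^2/8 + 3·x + 5/2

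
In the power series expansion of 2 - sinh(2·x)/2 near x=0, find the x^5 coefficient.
Expand to order 5: 2 - sinh(2·x)/2 = -2·x^5/15 - 2·x^3/3 - x + 2 + O(x^6).
The coefficient of x^5 is -2/15.

Final answer: -2/15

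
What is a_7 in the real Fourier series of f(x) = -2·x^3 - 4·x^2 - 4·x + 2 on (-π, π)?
a_7 = (1/π) ∫_{-π}^{π} f(x)·cos(7x) dx.
Evaluate the integral (use parity and integration by parts as needed): a_7 = 16/49.

Final answer: 16/49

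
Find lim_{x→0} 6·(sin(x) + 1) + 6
Direct substitution at x = 0 gives 12.

Final answer: 12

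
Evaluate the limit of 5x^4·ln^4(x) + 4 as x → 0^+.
The product is a 0·∞ indeterminate form at x → 0⁺.
Rewrite the product as 5·ln^4(x) / x^(-4) and apply L'Hôpital, or use the standard hierarchy x^(-4) ≫ |ln x|^4 as x → 0⁺.
The indeterminate product → 0, so the limit = 4.

Final answer: 4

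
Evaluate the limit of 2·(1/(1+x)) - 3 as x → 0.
Direct substitution at x = 0 gives -1.

Final answer: -1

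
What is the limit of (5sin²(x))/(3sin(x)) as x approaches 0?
Both numerator and denominator → 0 as x → 0; this is a 0/0 indeterminate form.
Expand each to leading order near x = 0: numerator ~ 5·x^2, denominator ~ 3·x.
The limit of the ratio is 0.

Final answer: 0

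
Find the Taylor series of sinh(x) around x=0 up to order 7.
x^7/5040 + x^5/120 + x^3/6 + x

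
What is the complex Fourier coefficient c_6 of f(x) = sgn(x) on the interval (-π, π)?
Compute the real Fourier coefficients first: a_6 = 0, b_6 = 0.
Then c_6 = (a_6 − i·b_6)/2 = 0.

Final answer: 0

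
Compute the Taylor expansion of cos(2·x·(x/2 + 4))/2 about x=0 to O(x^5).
1021·x^4/12 - 4·x^3 - 16·x^2 + 1/2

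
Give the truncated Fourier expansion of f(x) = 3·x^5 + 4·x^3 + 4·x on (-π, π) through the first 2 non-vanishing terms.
(-112·π^2 + 6·π^4 + 680)·sin(x) + (-3·π^4 - 41/2 + 11·π^2)·sin(2·x)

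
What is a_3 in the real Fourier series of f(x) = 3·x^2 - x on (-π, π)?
a_3 = (1/π) ∫_{-π}^{π} f(x)·cos(3x) dx.
Evaluate the integral (use parity and integration by parts as needed): a_3 = -4/3.

Final answer: -4/3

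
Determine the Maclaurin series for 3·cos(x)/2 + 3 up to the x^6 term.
-x^6/480 + x^4/16 - 3·x^2/4 + 9/2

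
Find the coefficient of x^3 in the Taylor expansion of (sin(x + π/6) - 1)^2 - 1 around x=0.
Expand to order 3: (sin(x + π/6) - 1)^2 - 1 = -√(3)·x^3/6 + x^2 - √(3)·x/2 - 3/4 + O(x^4).
The coefficient of x^3 is -√(3)/6.

Final answer: -√(3)/6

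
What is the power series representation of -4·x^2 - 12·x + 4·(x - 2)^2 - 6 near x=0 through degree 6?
10 - 28·x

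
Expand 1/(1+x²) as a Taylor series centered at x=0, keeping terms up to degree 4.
x^4 - x^2 + 1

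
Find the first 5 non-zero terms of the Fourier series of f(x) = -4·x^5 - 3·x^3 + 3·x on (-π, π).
(-918 - 8·π^4 + 154·π^2)·sin(x) + (-17·π^2 + 45/2 + 4·π^4)·sin(2·x) + (-8·π^4/3 - 50/81 + 106·π^2/27)·sin(3·x) + (-π^2 - 9/8 + 2·π^4)·sin(4·x) + (-8·π^4/5 + 2·π^2/25 + 738/625)·sin(5·x)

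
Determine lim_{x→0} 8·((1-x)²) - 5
Direct substitution at x = 0 gives 3.

Final answer: 3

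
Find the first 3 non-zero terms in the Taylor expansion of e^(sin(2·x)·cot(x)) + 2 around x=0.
8·x^4·e^(2)/3 - 2·x^2·e^(2) + 2 + e^(2)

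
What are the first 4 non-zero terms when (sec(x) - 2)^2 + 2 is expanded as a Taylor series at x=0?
7·x^6/180 - x^4/6 - x^2 + 3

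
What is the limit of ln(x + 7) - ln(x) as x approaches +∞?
This is an ∞ − ∞ indeterminate form.
Combine the logarithms: ln(x+7) − ln(x) = ln((x+7)/(x)) = ln(1 + 7/(x)) → ln(1) = 0.
Limit = 0.

Final answer: 0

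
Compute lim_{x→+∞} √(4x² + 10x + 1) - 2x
As x → +∞: multiply by the conjugate to get (10x+1)/(√(4x²+10x+1)+2x); the denominator ~ 4x, so the limit is 10/4 = 5/2.
Limit = 5/2.

Final answer: 5/2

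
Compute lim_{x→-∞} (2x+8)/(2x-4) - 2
Evaluate the dominant behaviour as x → -∞; each term tends to a finite value or vanishes.
Limit = -1.

Final answer: -1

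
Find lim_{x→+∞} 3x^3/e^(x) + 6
The quotient is an ∞/∞ indeterminate form as x → +∞.
The exponential denominator e^(x) dominates the polynomial numerator (e^x ≫ x^3 as x → ∞), so the quotient → 0.
Adding the constant: 0 + 6 = 6. Limit = 6.

Final answer: 6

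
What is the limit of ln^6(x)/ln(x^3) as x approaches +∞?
This is an ∞/∞ indeterminate form as x → +∞.
Write ln(x^3) = 3·ln(x), reducing the quotient to ln^5(x)/3 → ∞.
Limit = ∞.

Final answer: ∞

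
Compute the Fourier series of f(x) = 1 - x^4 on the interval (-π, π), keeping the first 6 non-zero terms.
(-48 + 8·π^2)·cos(x) + (3 - 2·π^2)·cos(2·x) + (-16/27 + 8·π^2/9)·cos(3·x) + (3/16 - π^2/2)·cos(4·x) + (-48/625 + 8·π^2/25)·cos(5·x) - π^4/5 + 1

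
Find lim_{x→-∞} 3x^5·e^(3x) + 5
The product is a 0·∞ indeterminate form at x → -∞.
Rewrite the product as 3x^5 / e^(-3x) (an ∞/∞ form) and apply L'Hôpital, or use the standard hierarchy e^(3|x|) ≫ |x^5| as x → -∞.
The indeterminate product → 0, so the limit = 5.

Final answer: 5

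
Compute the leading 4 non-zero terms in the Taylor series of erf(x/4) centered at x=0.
-x^7/(344064·√(π)) + x^5/(5120·√(π)) - x^3/(96·√(π)) + x/(2·√(π))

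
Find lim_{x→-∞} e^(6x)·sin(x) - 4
Evaluate the dominant behaviour as x → -∞; each term tends to a finite value or vanishes.
Limit = -4.

Final answer: -4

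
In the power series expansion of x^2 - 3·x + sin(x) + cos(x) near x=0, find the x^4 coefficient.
Expand to order 4: x^2 - 3·x + sin(x) + cos(x) = x^4/24 - x^3/6 + x^2/2 - 2·x + 1 + O(x^5).
The coefficient of x^4 is 1/24.

Final answer: 1/24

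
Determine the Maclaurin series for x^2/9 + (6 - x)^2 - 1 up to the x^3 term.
10·x^2/9 - 12·x + 35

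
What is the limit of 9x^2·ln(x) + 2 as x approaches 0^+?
The product is a 0·∞ indeterminate form at x → 0⁺.
Rewrite the product as 9·ln(x) / x^(-2) and apply L'Hôpital, or use the standard hierarchy x^(-2) ≫ |ln x| as x → 0⁺.
The indeterminate product → 0, so the limit = 2.

Final answer: 2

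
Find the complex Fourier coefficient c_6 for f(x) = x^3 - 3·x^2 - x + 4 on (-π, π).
Compute the real Fourier coefficients first: a_6 = -1/3, b_6 = 7/18 - π^2/3.
Then c_6 = (a_6 − i·b_6)/2 = -1/6 - 7·i/36 + i·π^2/6.

Final answer: -1/6 - 7·i/36 + i·π^2/6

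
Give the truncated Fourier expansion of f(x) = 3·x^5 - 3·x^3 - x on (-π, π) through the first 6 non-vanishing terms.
(-126·π^2 + 6·π^4 + 754)·sin(x) + (-3·π^4 - 26 + 18·π^2)·sin(2·x) + (-58·π^2/9 + 98/27 + 2·π^4)·sin(3·x) + (-3·π^4/2 - 49/64 + 27·π^2/8)·sin(4·x) + (-54·π^2/25 + 74/625 + 6·π^4/5)·sin(5·x) + (-π^4 + 2/27 + 14·π^2/9)·sin(6·x)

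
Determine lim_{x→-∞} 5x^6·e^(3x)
This is a 0·∞ indeterminate form at x → -∞.
Rewrite the product as 5x^6 / e^(-3x) (an ∞/∞ form) and apply L'Hôpital, or use the standard hierarchy e^(3|x|) ≫ |x^6| as x → -∞.
The indeterminate product → 0, so the limit = 0.

Final answer: 0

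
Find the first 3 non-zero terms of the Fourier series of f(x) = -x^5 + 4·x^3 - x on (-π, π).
(-290 - 2·π^4 + 48·π^2)·sin(x) + (-9·π^2 + 29/2 + π^4)·sin(2·x) + (-2·π^4/3 - 278/81 + 112·π^2/27)·sin(3·x)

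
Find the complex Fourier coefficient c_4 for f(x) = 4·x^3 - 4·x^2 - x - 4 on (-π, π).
Compute the real Fourier coefficients first: a_4 = -1, b_4 = 5/4 - 2·π^2.
Then c_4 = (a_4 − i·b_4)/2 = -1/2 - 5·i/8 + i·π^2.

Final answer: -1/2 - 5·i/8 + i·π^2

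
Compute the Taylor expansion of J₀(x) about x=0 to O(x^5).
x^4/64 - x^2/4 + 1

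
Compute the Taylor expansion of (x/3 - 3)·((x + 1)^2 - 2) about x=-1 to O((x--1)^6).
20/3 - 2·(x + 1)/3 - 10·(x + 1)^2/3 + (x + 1)^3/3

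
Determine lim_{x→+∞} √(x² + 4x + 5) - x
This is an ∞ − ∞ indeterminate form.
Multiply and divide by the conjugate √(x²+4x + 5) + x; the x² terms cancel, leaving (4x + 5)/(√(x²+4x + 5)+x) → 4/2 = 2.
Limit = 2.

Final answer: 2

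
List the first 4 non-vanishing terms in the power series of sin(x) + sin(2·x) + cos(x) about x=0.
-3·x^3/2 - x^2/2 + 3·x + 1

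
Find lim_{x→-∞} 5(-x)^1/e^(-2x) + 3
The quotient is an ∞/∞ indeterminate form as x → -∞.
Compare growth rates of the dominant terms (exponentials ≫ polynomials ≫ logarithms), or apply L'Hôpital's rule; the quotient → 0.
Adding the constant: 0 + 3 = 3. Limit = 3.

Final answer: 3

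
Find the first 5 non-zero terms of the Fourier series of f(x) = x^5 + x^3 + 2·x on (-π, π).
(-38·π^2 + 2·π^4 + 232)·sin(x) + (-π^4 - 8 + 4·π^2)·sin(2·x) + (-22·π^2/27 + 152/81 + 2·π^4/3)·sin(3·x) + (-π^4/2 - 67/64 + π^2/8)·sin(4·x) + (488/625 + 2·π^2/25 + 2·π^4/5)·sin(5·x)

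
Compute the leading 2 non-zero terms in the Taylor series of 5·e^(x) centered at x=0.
5·x + 5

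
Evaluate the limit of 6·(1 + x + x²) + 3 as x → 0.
Direct substitution at x = 0 gives 9.

Final answer: 9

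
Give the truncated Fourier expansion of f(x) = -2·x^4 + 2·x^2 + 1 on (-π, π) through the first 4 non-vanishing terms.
(-104 + 16·π^2)·cos(x) + (8 - 4·π^2)·cos(2·x) + (-56/27 + 16·π^2/9)·cos(3·x) - 2·π^4/5 + 1 + 2·π^2/3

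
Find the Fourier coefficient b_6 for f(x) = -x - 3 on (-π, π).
b_6 = (1/π) ∫_{-π}^{π} f(x)·sin(6x) dx.
Evaluate the integral (use parity and integration by parts as needed): b_6 = 1/3.

Final answer: 1/3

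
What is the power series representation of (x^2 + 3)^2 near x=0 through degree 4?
x^4 + 6·x^2 + 9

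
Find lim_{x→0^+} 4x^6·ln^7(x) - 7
The product is a 0·∞ indeterminate form at x → 0⁺.
Rewrite the product as 4·ln^7(x) / x^(-6) and apply L'Hôpital, or use the standard hierarchy x^(-6) ≫ |ln x|^7 as x → 0⁺.
The indeterminate product → 0, so the limit = -7.

Final answer: -7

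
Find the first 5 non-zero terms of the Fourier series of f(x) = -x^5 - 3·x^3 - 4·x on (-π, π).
(-212 - 2·π^4 + 34·π^2)·sin(x) + (-2·π^2 + 7 + π^4)·sin(2·x) + (-2·π^4/3 - 14·π^2/27 - 188/81)·sin(3·x) + (107/64 + 7·π^2/8 + π^4/2)·sin(4·x) + (-2·π^4/5 - 22·π^2/25 - 868/625)·sin(5·x)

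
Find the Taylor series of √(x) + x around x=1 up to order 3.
2 + 3·(x - 1)/2 - (x - 1)^2/8 + (x - 1)^3/16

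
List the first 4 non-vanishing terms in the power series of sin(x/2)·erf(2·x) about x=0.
-171083·x^8/(53760·√(π)) + 9539·x^6/(2880·√(π)) - 11·x^4/(4·√(π)) + 2·x^2/√(π)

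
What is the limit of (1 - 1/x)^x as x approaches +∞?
As x → +∞: this is the defining limit (1 - 1/x)^x → e^(-1).
Limit = e^(-1).

Final answer: e^(-1)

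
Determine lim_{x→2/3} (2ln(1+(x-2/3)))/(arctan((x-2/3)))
Both numerator and denominator → 0 as x → 2/3; this is a 0/0 indeterminate form.
Expand each to leading order near x = 2/3: numerator ~ 2·(x - 2/3), denominator ~ (x - 2/3).
The limit of the ratio is 2.

Final answer: 2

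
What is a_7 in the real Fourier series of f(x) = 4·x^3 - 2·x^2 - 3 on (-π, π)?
a_7 = (1/π) ∫_{-π}^{π} f(x)·cos(7x) dx.
Evaluate the integral (use parity and integration by parts as needed): a_7 = 8/49.

Final answer: 8/49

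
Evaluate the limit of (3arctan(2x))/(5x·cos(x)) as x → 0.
Both numerator and denominator → 0 as x → 0; this is a 0/0 indeterminate form.
Expand each to leading order near x = 0: numerator ~ 6·x, denominator ~ 5·x.
The limit of the ratio is 6/5.

Final answer: 6/5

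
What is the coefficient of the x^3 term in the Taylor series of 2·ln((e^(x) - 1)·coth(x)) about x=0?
Expand to order 3: 2·ln((e^(x) - 1)·coth(x)) = 3·x^2/4 + x + O(x^4).
The coefficient of x^3 is 0.

Final answer: 0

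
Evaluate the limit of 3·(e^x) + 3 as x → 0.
Direct substitution at x = 0 gives 6.

Final answer: 6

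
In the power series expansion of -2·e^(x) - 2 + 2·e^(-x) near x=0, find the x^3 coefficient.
Expand to order 3: -2·e^(x) - 2 + 2·e^(-x) = -2·x^3/3 - 4·x - 2 + O(x^4).
The coefficient of x^3 is -2/3.

Final answer: -2/3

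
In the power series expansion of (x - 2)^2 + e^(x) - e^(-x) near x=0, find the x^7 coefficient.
Expand to order 7: (x - 2)^2 + e^(x) - e^(-x) = x^7/2520 + x^5/60 + x^3/3 + x^2 - 2·x + 4 + O(x^8).
The coefficient of x^7 is 1/2520.

Final answer: 1/2520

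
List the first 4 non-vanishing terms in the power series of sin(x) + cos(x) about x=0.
-x^3/6 - x^2/2 + x + 1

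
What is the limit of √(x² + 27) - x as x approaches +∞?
This is an ∞ − ∞ indeterminate form.
Multiply and divide by the conjugate √(x²+27) + x; the x² terms cancel, leaving 27/(√(x²+27)+x) → 0.
Limit = 0.

Final answer: 0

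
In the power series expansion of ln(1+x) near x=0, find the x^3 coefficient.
Expand to order 3: ln(1+x) = x^3/3 - x^2/2 + x + O(x^4).
The coefficient of x^3 is 1/3.

Final answer: 1/3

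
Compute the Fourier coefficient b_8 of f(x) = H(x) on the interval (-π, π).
b_8 = (1/π) ∫_{-π}^{π} f(x)·sin(8x) dx.
Evaluate the integral (use parity and integration by parts as needed): b_8 = 0.

Final answer: 0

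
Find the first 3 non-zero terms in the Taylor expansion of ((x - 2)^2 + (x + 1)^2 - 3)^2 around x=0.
12·x^2 - 8·x + 4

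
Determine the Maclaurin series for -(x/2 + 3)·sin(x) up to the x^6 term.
-x^6/240 - x^5/40 + x^4/12 + x^3/2 - x^2/2 - 3·x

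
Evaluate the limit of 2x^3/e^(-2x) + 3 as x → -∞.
The quotient is an ∞/∞ indeterminate form as x → -∞.
Compare growth rates of the dominant terms (exponentials ≫ polynomials ≫ logarithms), or apply L'Hôpital's rule; the quotient → 0.
Adding the constant: 0 + 3 = 3. Limit = 3.

Final answer: 3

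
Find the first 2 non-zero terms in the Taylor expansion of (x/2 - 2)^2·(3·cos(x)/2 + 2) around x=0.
14 - 7·x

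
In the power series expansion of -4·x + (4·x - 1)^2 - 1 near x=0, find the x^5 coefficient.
Expand to order 5: -4·x + (4·x - 1)^2 - 1 = 16·x^2 - 12·x + O(x^6).
The coefficient of x^5 is 0.

Final answer: 0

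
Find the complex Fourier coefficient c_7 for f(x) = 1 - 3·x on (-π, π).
Compute the real Fourier coefficients first: a_7 = 0, b_7 = -6/7.
Then c_7 = (a_7 − i·b_7)/2 = 3·i/7.

Final answer: 3·i/7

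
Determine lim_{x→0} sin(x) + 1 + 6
Direct substitution at x = 0 gives 7.

Final answer: 7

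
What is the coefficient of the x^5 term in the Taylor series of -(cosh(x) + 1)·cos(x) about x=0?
Expand to order 5: -(cosh(x) + 1)·cos(x) = x^4/8 + x^2/2 - 2 + O(x^6).
The coefficient of x^5 is 0.

Final answer: 0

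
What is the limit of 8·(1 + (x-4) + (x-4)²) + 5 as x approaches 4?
Direct substitution at x = 4 gives 13.

Final answer: 13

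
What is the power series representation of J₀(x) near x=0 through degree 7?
-x^6/2304 + x^4/64 - x^2/4 + 1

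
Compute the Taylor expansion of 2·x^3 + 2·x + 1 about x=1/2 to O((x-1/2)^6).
9/4 + 7·(x - 1/2)/2 + 3·(x - 1/2)^2 + 2·(x - 1/2)^3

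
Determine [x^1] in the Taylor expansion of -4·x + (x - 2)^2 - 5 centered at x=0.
Expand to order 1: -4·x + (x - 2)^2 - 5 = -8·x - 1 + O(x^2).
The coefficient of x^1 is -8.

Final answer: -8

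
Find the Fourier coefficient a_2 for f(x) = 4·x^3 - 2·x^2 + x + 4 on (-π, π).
a_2 = (1/π) ∫_{-π}^{π} f(x)·cos(2x) dx.
Evaluate the integral (use parity and integration by parts as needed): a_2 = -2.

Final answer: -2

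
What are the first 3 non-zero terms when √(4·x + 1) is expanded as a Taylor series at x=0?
-2·x^2 + 2·x + 1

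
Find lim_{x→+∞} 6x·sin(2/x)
As x → +∞: let u = 2/x → 0⁺; then 6·x·sin(2/x) = 6·2·sin(u)/u → 6·2·1 = 12.
Limit = 12.

Final answer: 12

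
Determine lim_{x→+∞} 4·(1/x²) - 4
Evaluate the dominant behaviour as x → +∞; each term tends to a finite value or vanishes.
Limit = -4.

Final answer: -4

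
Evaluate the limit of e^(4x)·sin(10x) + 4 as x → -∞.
Evaluate the dominant behaviour as x → -∞; each term tends to a finite value or vanishes.
Limit = 4.

Final answer: 4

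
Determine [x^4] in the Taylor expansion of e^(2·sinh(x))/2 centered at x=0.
Expand to order 4: e^(2·sinh(x))/2 = 2·x^4/3 + 5·x^3/6 + x^2 + x + 1/2 + O(x^5).
The coefficient of x^4 is 2/3.

Final answer: 2/3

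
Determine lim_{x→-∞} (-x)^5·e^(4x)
This is a 0·∞ indeterminate form at x → -∞.
Rewrite the product as (-x)^5 / e^(-4x) (an ∞/∞ form) and apply L'Hôpital, or use the standard hierarchy e^(4|x|) ≫ |(-x)^5| as x → -∞.
The indeterminate product → 0, so the limit = 0.

Final answer: 0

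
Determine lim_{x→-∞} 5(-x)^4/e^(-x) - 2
The quotient is an ∞/∞ indeterminate form as x → -∞.
Compare growth rates of the dominant terms (exponentials ≫ polynomials ≫ logarithms), or apply L'Hôpital's rule; the quotient → 0.
Adding the constant: 0 - 2 = -2. Limit = -2.

Final answer: -2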